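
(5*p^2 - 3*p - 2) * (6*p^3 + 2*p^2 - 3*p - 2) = 30*p^5 - 8*p^4 - 33*p^3 - 5*p^2 + 12*p + 4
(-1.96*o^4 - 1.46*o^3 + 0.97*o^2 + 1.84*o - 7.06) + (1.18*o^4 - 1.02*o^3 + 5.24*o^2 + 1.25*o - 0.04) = -0.78*o^4 - 2.48*o^3 + 6.21*o^2 + 3.09*o - 7.1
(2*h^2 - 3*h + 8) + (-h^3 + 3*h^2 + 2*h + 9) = -h^3 + 5*h^2 - h + 17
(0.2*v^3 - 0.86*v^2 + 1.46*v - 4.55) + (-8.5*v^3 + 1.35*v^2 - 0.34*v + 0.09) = -8.3*v^3 + 0.49*v^2 + 1.12*v - 4.46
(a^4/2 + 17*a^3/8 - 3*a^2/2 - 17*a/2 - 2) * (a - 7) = a^5/2 - 11*a^4/8 - 131*a^3/8 + 2*a^2 + 115*a/2 + 14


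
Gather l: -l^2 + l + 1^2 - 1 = -l^2 + l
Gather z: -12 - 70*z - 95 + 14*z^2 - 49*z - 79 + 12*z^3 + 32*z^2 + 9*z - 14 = 12*z^3 + 46*z^2 - 110*z - 200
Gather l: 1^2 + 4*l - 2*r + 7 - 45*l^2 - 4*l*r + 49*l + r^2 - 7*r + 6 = -45*l^2 + l*(53 - 4*r) + r^2 - 9*r + 14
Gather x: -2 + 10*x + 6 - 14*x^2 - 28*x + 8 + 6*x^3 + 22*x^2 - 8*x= 6*x^3 + 8*x^2 - 26*x + 12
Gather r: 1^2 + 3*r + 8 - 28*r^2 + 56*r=-28*r^2 + 59*r + 9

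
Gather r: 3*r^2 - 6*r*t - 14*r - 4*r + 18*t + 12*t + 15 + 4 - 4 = 3*r^2 + r*(-6*t - 18) + 30*t + 15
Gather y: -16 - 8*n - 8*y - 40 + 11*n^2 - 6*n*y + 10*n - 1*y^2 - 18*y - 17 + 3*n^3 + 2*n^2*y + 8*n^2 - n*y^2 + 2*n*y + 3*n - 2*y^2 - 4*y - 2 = 3*n^3 + 19*n^2 + 5*n + y^2*(-n - 3) + y*(2*n^2 - 4*n - 30) - 75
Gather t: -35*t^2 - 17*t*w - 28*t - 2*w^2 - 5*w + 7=-35*t^2 + t*(-17*w - 28) - 2*w^2 - 5*w + 7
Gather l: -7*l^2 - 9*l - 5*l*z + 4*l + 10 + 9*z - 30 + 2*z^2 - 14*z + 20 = -7*l^2 + l*(-5*z - 5) + 2*z^2 - 5*z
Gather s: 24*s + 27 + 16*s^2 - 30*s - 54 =16*s^2 - 6*s - 27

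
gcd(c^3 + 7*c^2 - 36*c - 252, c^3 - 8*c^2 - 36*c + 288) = c^2 - 36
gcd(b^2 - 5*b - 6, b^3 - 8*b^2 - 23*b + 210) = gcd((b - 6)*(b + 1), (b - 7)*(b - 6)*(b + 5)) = b - 6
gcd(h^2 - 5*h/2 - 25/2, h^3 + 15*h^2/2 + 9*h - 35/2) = 1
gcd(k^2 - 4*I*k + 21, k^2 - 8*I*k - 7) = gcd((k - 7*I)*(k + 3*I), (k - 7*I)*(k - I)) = k - 7*I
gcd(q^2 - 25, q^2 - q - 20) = q - 5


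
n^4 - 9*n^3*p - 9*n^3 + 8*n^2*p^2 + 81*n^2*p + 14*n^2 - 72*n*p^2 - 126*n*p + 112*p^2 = (n - 7)*(n - 2)*(n - 8*p)*(n - p)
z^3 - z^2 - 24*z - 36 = (z - 6)*(z + 2)*(z + 3)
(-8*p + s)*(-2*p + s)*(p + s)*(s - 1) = 16*p^3*s - 16*p^3 + 6*p^2*s^2 - 6*p^2*s - 9*p*s^3 + 9*p*s^2 + s^4 - s^3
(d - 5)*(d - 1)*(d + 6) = d^3 - 31*d + 30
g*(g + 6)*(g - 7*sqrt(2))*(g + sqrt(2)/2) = g^4 - 13*sqrt(2)*g^3/2 + 6*g^3 - 39*sqrt(2)*g^2 - 7*g^2 - 42*g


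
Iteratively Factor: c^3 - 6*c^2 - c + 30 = (c - 5)*(c^2 - c - 6) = (c - 5)*(c - 3)*(c + 2)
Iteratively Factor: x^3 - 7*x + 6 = (x - 1)*(x^2 + x - 6) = (x - 2)*(x - 1)*(x + 3)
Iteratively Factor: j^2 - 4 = (j + 2)*(j - 2)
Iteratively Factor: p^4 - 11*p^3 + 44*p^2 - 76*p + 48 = (p - 2)*(p^3 - 9*p^2 + 26*p - 24) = (p - 4)*(p - 2)*(p^2 - 5*p + 6) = (p - 4)*(p - 2)^2*(p - 3)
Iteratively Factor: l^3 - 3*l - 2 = (l - 2)*(l^2 + 2*l + 1) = (l - 2)*(l + 1)*(l + 1)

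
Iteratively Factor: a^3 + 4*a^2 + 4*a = (a + 2)*(a^2 + 2*a) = (a + 2)^2*(a)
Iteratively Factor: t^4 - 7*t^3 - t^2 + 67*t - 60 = (t + 3)*(t^3 - 10*t^2 + 29*t - 20) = (t - 1)*(t + 3)*(t^2 - 9*t + 20) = (t - 4)*(t - 1)*(t + 3)*(t - 5)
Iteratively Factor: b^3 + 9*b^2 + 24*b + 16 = (b + 4)*(b^2 + 5*b + 4) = (b + 4)^2*(b + 1)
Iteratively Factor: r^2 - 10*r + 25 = (r - 5)*(r - 5)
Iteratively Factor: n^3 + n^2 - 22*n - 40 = (n + 4)*(n^2 - 3*n - 10) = (n - 5)*(n + 4)*(n + 2)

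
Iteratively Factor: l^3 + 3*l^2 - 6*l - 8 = (l + 1)*(l^2 + 2*l - 8) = (l - 2)*(l + 1)*(l + 4)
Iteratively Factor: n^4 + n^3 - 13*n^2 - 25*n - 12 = (n + 3)*(n^3 - 2*n^2 - 7*n - 4) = (n - 4)*(n + 3)*(n^2 + 2*n + 1) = (n - 4)*(n + 1)*(n + 3)*(n + 1)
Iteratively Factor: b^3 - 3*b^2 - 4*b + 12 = (b - 3)*(b^2 - 4) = (b - 3)*(b + 2)*(b - 2)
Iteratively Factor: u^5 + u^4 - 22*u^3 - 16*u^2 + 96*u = (u)*(u^4 + u^3 - 22*u^2 - 16*u + 96) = u*(u - 4)*(u^3 + 5*u^2 - 2*u - 24) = u*(u - 4)*(u + 4)*(u^2 + u - 6) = u*(u - 4)*(u + 3)*(u + 4)*(u - 2)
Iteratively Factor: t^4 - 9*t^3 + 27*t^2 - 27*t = (t - 3)*(t^3 - 6*t^2 + 9*t) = (t - 3)^2*(t^2 - 3*t) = (t - 3)^3*(t)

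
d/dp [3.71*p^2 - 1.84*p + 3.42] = 7.42*p - 1.84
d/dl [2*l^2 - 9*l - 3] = 4*l - 9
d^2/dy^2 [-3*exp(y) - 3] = -3*exp(y)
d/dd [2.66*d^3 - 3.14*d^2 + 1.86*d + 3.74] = 7.98*d^2 - 6.28*d + 1.86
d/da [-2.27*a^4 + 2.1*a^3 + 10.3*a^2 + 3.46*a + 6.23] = -9.08*a^3 + 6.3*a^2 + 20.6*a + 3.46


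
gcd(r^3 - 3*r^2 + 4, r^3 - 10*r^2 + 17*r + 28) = r + 1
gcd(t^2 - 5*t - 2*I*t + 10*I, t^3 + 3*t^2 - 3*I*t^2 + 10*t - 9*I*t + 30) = 1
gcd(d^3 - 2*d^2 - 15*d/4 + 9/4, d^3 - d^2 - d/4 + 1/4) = d - 1/2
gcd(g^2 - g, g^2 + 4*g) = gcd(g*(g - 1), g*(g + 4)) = g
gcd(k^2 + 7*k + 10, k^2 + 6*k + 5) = k + 5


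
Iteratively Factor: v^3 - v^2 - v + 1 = (v - 1)*(v^2 - 1) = (v - 1)^2*(v + 1)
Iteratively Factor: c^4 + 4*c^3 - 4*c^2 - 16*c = (c + 4)*(c^3 - 4*c) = (c - 2)*(c + 4)*(c^2 + 2*c) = c*(c - 2)*(c + 4)*(c + 2)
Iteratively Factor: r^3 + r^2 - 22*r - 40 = (r + 2)*(r^2 - r - 20) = (r - 5)*(r + 2)*(r + 4)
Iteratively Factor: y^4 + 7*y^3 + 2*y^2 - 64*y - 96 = (y - 3)*(y^3 + 10*y^2 + 32*y + 32) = (y - 3)*(y + 4)*(y^2 + 6*y + 8) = (y - 3)*(y + 4)^2*(y + 2)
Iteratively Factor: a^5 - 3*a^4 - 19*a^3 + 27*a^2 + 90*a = (a + 2)*(a^4 - 5*a^3 - 9*a^2 + 45*a) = a*(a + 2)*(a^3 - 5*a^2 - 9*a + 45) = a*(a + 2)*(a + 3)*(a^2 - 8*a + 15) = a*(a - 3)*(a + 2)*(a + 3)*(a - 5)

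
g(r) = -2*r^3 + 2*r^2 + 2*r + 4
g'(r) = -6*r^2 + 4*r + 2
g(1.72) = 3.18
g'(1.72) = -8.87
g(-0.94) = 5.55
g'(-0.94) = -7.06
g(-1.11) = 6.98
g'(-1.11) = -9.83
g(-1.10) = 6.88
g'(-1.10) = -9.66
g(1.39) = 5.27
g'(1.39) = -4.03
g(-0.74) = 4.43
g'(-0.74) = -4.25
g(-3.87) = 142.14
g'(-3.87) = -103.34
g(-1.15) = 7.39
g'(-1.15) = -10.54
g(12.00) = -3140.00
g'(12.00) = -814.00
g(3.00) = -26.00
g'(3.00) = -40.00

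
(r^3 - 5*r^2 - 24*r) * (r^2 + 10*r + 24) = r^5 + 5*r^4 - 50*r^3 - 360*r^2 - 576*r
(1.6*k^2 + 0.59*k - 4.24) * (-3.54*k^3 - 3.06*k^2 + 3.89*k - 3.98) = -5.664*k^5 - 6.9846*k^4 + 19.4282*k^3 + 8.9015*k^2 - 18.8418*k + 16.8752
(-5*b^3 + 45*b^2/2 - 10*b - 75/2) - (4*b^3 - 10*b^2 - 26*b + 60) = -9*b^3 + 65*b^2/2 + 16*b - 195/2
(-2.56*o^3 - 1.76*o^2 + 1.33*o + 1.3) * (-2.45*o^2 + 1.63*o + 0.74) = 6.272*o^5 + 0.139200000000001*o^4 - 8.0217*o^3 - 2.3195*o^2 + 3.1032*o + 0.962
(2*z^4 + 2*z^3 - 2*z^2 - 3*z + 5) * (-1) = -2*z^4 - 2*z^3 + 2*z^2 + 3*z - 5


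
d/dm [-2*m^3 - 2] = -6*m^2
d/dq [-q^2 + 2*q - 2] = 2 - 2*q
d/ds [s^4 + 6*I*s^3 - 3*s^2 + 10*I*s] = 4*s^3 + 18*I*s^2 - 6*s + 10*I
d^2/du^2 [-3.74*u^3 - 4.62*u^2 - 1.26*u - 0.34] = -22.44*u - 9.24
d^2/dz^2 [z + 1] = 0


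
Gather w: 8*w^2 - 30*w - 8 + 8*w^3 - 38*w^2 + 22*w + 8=8*w^3 - 30*w^2 - 8*w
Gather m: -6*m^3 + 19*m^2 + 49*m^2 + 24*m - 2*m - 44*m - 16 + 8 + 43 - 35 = -6*m^3 + 68*m^2 - 22*m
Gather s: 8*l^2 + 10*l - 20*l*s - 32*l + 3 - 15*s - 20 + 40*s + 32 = 8*l^2 - 22*l + s*(25 - 20*l) + 15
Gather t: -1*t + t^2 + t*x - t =t^2 + t*(x - 2)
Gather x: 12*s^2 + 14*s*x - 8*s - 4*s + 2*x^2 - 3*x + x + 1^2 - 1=12*s^2 - 12*s + 2*x^2 + x*(14*s - 2)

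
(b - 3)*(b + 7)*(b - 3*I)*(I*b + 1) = I*b^4 + 4*b^3 + 4*I*b^3 + 16*b^2 - 24*I*b^2 - 84*b - 12*I*b + 63*I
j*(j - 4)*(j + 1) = j^3 - 3*j^2 - 4*j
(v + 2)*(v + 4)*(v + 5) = v^3 + 11*v^2 + 38*v + 40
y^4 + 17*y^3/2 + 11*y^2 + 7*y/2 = y*(y + 1/2)*(y + 1)*(y + 7)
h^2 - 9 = (h - 3)*(h + 3)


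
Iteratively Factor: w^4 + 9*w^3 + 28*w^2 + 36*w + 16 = (w + 4)*(w^3 + 5*w^2 + 8*w + 4) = (w + 2)*(w + 4)*(w^2 + 3*w + 2) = (w + 1)*(w + 2)*(w + 4)*(w + 2)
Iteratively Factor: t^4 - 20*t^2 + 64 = (t + 2)*(t^3 - 2*t^2 - 16*t + 32) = (t - 2)*(t + 2)*(t^2 - 16) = (t - 4)*(t - 2)*(t + 2)*(t + 4)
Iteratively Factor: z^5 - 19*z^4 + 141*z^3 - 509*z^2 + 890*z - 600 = (z - 3)*(z^4 - 16*z^3 + 93*z^2 - 230*z + 200) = (z - 5)*(z - 3)*(z^3 - 11*z^2 + 38*z - 40) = (z - 5)*(z - 3)*(z - 2)*(z^2 - 9*z + 20) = (z - 5)^2*(z - 3)*(z - 2)*(z - 4)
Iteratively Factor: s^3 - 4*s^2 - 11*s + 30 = (s + 3)*(s^2 - 7*s + 10) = (s - 2)*(s + 3)*(s - 5)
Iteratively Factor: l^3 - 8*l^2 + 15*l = (l - 5)*(l^2 - 3*l) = (l - 5)*(l - 3)*(l)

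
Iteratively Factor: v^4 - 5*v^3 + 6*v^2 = (v - 3)*(v^3 - 2*v^2) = (v - 3)*(v - 2)*(v^2) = v*(v - 3)*(v - 2)*(v)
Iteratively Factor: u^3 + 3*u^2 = (u + 3)*(u^2) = u*(u + 3)*(u)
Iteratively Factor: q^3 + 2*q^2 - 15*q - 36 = (q + 3)*(q^2 - q - 12) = (q + 3)^2*(q - 4)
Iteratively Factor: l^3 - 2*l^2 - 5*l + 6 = (l - 1)*(l^2 - l - 6) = (l - 3)*(l - 1)*(l + 2)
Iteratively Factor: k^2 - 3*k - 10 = (k + 2)*(k - 5)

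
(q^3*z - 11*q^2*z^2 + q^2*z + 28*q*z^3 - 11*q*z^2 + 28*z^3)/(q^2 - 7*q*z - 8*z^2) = z*(-q^3 + 11*q^2*z - q^2 - 28*q*z^2 + 11*q*z - 28*z^2)/(-q^2 + 7*q*z + 8*z^2)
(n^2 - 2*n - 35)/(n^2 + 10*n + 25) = (n - 7)/(n + 5)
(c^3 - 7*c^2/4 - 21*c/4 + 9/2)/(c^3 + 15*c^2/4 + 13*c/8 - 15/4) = 2*(c - 3)/(2*c + 5)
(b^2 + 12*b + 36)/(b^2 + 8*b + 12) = (b + 6)/(b + 2)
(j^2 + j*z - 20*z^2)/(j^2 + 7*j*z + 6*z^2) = (j^2 + j*z - 20*z^2)/(j^2 + 7*j*z + 6*z^2)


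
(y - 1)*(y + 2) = y^2 + y - 2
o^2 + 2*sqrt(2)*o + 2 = (o + sqrt(2))^2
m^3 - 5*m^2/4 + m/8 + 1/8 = (m - 1)*(m - 1/2)*(m + 1/4)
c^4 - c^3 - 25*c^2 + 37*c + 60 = (c - 4)*(c - 3)*(c + 1)*(c + 5)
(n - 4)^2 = n^2 - 8*n + 16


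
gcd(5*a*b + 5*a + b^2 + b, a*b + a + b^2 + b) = b + 1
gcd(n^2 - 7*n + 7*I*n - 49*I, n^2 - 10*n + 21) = n - 7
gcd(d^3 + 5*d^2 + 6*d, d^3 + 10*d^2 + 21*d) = d^2 + 3*d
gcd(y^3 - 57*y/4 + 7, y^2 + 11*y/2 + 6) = y + 4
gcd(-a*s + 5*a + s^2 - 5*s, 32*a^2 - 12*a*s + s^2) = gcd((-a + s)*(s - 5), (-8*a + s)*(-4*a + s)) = 1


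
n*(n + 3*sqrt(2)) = n^2 + 3*sqrt(2)*n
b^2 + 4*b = b*(b + 4)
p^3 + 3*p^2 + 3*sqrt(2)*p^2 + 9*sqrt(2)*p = p*(p + 3)*(p + 3*sqrt(2))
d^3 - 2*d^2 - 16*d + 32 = (d - 4)*(d - 2)*(d + 4)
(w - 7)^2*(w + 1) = w^3 - 13*w^2 + 35*w + 49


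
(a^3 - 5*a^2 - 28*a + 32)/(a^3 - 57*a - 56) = (a^2 + 3*a - 4)/(a^2 + 8*a + 7)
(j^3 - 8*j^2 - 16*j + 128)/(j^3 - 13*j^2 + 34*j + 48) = (j^2 - 16)/(j^2 - 5*j - 6)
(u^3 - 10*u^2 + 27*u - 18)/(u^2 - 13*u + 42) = (u^2 - 4*u + 3)/(u - 7)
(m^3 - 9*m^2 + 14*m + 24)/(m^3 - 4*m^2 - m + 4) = (m - 6)/(m - 1)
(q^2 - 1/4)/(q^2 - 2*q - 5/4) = (2*q - 1)/(2*q - 5)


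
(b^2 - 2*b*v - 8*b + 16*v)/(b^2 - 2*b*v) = (b - 8)/b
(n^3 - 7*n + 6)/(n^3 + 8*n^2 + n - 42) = (n - 1)/(n + 7)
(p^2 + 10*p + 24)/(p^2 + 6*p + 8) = (p + 6)/(p + 2)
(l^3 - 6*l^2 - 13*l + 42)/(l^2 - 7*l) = l + 1 - 6/l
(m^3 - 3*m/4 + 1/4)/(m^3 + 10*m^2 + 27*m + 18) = (m^2 - m + 1/4)/(m^2 + 9*m + 18)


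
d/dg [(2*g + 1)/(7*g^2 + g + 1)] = (14*g^2 + 2*g - (2*g + 1)*(14*g + 1) + 2)/(7*g^2 + g + 1)^2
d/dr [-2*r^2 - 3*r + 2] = -4*r - 3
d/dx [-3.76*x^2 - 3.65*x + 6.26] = -7.52*x - 3.65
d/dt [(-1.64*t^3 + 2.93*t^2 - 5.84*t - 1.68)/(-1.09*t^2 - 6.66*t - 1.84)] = (1.7876*t^4 + 21.8448*t^3 - 16.8266*t^2 - 14.4448*t - 0.443200000000001)/(1.1881*t^4 + 14.5188*t^3 + 48.3668*t^2 + 24.5088*t + 3.3856)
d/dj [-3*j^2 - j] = -6*j - 1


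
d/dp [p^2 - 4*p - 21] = 2*p - 4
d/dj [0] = 0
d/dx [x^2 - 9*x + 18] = 2*x - 9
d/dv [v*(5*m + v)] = 5*m + 2*v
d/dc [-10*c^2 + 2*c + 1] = 2 - 20*c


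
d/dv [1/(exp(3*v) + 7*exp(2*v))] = (-3*exp(v) - 14)*exp(-2*v)/(exp(v) + 7)^2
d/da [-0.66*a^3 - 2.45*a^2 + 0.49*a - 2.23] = -1.98*a^2 - 4.9*a + 0.49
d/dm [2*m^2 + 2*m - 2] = 4*m + 2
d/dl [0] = 0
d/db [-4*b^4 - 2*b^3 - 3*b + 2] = -16*b^3 - 6*b^2 - 3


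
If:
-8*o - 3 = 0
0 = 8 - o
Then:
No Solution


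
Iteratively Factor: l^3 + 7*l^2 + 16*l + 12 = (l + 2)*(l^2 + 5*l + 6) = (l + 2)^2*(l + 3)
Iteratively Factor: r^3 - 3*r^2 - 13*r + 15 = (r + 3)*(r^2 - 6*r + 5) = (r - 1)*(r + 3)*(r - 5)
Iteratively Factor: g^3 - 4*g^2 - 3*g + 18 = (g + 2)*(g^2 - 6*g + 9) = (g - 3)*(g + 2)*(g - 3)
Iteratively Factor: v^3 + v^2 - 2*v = (v + 2)*(v^2 - v) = (v - 1)*(v + 2)*(v)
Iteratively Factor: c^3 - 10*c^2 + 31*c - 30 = (c - 3)*(c^2 - 7*c + 10) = (c - 5)*(c - 3)*(c - 2)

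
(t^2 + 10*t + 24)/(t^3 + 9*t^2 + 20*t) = (t + 6)/(t*(t + 5))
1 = 1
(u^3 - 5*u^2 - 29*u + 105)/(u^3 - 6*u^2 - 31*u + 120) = (u - 7)/(u - 8)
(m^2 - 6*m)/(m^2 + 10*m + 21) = m*(m - 6)/(m^2 + 10*m + 21)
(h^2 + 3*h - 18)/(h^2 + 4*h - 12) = (h - 3)/(h - 2)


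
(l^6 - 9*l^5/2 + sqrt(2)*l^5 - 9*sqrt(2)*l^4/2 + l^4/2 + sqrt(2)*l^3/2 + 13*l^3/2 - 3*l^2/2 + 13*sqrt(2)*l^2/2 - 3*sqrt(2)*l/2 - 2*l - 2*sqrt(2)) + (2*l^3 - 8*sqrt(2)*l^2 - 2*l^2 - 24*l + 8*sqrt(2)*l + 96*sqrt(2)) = l^6 - 9*l^5/2 + sqrt(2)*l^5 - 9*sqrt(2)*l^4/2 + l^4/2 + sqrt(2)*l^3/2 + 17*l^3/2 - 7*l^2/2 - 3*sqrt(2)*l^2/2 - 26*l + 13*sqrt(2)*l/2 + 94*sqrt(2)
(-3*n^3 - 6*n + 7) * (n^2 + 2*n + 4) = -3*n^5 - 6*n^4 - 18*n^3 - 5*n^2 - 10*n + 28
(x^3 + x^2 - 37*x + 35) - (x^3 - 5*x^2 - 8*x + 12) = 6*x^2 - 29*x + 23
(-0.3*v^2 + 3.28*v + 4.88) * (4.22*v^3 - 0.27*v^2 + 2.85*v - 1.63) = -1.266*v^5 + 13.9226*v^4 + 18.853*v^3 + 8.5194*v^2 + 8.5616*v - 7.9544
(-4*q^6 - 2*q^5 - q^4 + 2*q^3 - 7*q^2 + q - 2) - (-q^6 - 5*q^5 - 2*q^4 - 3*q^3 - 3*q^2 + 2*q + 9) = -3*q^6 + 3*q^5 + q^4 + 5*q^3 - 4*q^2 - q - 11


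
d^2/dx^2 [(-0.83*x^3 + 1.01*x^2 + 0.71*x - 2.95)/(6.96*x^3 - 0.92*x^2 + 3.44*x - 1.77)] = (87.22272*x^6 + 325.594368*x^5 - 2009.900448*x^4 + 433.080472*x^3 - 313.348056*x^2 - 184.571706*x - 45.236126)/(337.153536*x^9 - 133.698816*x^8 + 517.590144*x^7 - 390.165632*x^6 + 323.8224*x^5 - 291.423408*x^4 + 139.732712*x^3 - 71.48322*x^2 + 32.331528*x - 5.545233)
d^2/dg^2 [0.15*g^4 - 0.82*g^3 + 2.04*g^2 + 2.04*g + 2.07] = 1.8*g^2 - 4.92*g + 4.08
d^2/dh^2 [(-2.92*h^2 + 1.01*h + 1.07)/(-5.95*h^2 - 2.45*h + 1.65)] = (1.13686837721616e-13*h^4 - 156.64565*h^3 - 55.2814500000001*h^2 - 153.0816*h - 26.12125)/(210.644875*h^6 + 260.208375*h^5 - 68.09775*h^4 - 129.611125*h^3 + 18.88425*h^2 + 20.010375*h - 4.492125)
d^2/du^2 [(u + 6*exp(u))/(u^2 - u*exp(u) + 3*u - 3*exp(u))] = (2*(u + 6*exp(u))*(u*exp(u) - 2*u + 4*exp(u) - 3)^2 + ((u + 6*exp(u))*(u*exp(u) + 5*exp(u) - 2) + 2*(6*exp(u) + 1)*(u*exp(u) - 2*u + 4*exp(u) - 3))*(u^2 - u*exp(u) + 3*u - 3*exp(u)) + 6*(u^2 - u*exp(u) + 3*u - 3*exp(u))^2*exp(u))/(u^2 - u*exp(u) + 3*u - 3*exp(u))^3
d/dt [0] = 0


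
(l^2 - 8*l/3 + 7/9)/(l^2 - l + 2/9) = (3*l - 7)/(3*l - 2)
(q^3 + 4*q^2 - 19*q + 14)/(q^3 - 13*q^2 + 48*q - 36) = (q^2 + 5*q - 14)/(q^2 - 12*q + 36)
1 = 1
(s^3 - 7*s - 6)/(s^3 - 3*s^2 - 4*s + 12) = (s + 1)/(s - 2)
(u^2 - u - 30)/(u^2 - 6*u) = (u + 5)/u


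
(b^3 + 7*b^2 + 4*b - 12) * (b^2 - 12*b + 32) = b^5 - 5*b^4 - 48*b^3 + 164*b^2 + 272*b - 384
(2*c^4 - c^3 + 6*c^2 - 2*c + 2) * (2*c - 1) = 4*c^5 - 4*c^4 + 13*c^3 - 10*c^2 + 6*c - 2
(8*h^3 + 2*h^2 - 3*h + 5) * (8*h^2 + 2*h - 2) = 64*h^5 + 32*h^4 - 36*h^3 + 30*h^2 + 16*h - 10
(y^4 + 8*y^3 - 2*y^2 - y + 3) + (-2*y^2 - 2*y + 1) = y^4 + 8*y^3 - 4*y^2 - 3*y + 4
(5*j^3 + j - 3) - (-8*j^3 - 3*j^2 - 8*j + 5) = 13*j^3 + 3*j^2 + 9*j - 8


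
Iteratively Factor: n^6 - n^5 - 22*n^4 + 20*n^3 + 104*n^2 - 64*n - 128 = (n - 4)*(n^5 + 3*n^4 - 10*n^3 - 20*n^2 + 24*n + 32) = (n - 4)*(n - 2)*(n^4 + 5*n^3 - 20*n - 16) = (n - 4)*(n - 2)*(n + 2)*(n^3 + 3*n^2 - 6*n - 8) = (n - 4)*(n - 2)*(n + 1)*(n + 2)*(n^2 + 2*n - 8) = (n - 4)*(n - 2)*(n + 1)*(n + 2)*(n + 4)*(n - 2)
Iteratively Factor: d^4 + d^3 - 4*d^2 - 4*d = (d + 1)*(d^3 - 4*d) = (d - 2)*(d + 1)*(d^2 + 2*d) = (d - 2)*(d + 1)*(d + 2)*(d)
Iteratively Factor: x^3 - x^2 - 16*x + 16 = (x - 1)*(x^2 - 16) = (x - 1)*(x + 4)*(x - 4)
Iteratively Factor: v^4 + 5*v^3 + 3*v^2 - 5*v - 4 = (v + 1)*(v^3 + 4*v^2 - v - 4) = (v - 1)*(v + 1)*(v^2 + 5*v + 4) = (v - 1)*(v + 1)*(v + 4)*(v + 1)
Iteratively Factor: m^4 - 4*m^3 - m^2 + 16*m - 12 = (m - 3)*(m^3 - m^2 - 4*m + 4) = (m - 3)*(m - 1)*(m^2 - 4) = (m - 3)*(m - 2)*(m - 1)*(m + 2)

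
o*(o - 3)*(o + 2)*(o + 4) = o^4 + 3*o^3 - 10*o^2 - 24*o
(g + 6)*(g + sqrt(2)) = g^2 + sqrt(2)*g + 6*g + 6*sqrt(2)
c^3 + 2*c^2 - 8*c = c*(c - 2)*(c + 4)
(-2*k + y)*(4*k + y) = -8*k^2 + 2*k*y + y^2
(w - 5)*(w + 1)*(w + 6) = w^3 + 2*w^2 - 29*w - 30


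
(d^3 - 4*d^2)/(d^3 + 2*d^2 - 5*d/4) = 4*d*(d - 4)/(4*d^2 + 8*d - 5)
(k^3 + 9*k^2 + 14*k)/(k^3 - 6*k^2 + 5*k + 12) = k*(k^2 + 9*k + 14)/(k^3 - 6*k^2 + 5*k + 12)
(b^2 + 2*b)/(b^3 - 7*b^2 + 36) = b/(b^2 - 9*b + 18)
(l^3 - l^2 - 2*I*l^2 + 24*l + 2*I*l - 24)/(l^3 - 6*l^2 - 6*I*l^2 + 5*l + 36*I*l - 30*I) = (l + 4*I)/(l - 5)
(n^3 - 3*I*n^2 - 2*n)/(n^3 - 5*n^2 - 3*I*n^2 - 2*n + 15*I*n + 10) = n/(n - 5)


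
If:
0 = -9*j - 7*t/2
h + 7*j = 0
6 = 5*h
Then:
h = 6/5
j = -6/35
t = 108/245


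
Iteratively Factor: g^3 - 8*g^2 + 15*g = (g)*(g^2 - 8*g + 15) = g*(g - 5)*(g - 3)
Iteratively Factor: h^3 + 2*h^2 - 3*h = (h + 3)*(h^2 - h) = (h - 1)*(h + 3)*(h)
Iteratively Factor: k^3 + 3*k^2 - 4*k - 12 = (k - 2)*(k^2 + 5*k + 6) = (k - 2)*(k + 3)*(k + 2)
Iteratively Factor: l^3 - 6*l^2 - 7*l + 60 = (l - 4)*(l^2 - 2*l - 15) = (l - 4)*(l + 3)*(l - 5)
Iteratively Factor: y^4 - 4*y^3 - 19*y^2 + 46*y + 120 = (y + 2)*(y^3 - 6*y^2 - 7*y + 60) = (y - 4)*(y + 2)*(y^2 - 2*y - 15) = (y - 5)*(y - 4)*(y + 2)*(y + 3)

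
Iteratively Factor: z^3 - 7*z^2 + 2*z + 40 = (z - 4)*(z^2 - 3*z - 10) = (z - 4)*(z + 2)*(z - 5)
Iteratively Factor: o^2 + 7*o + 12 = (o + 4)*(o + 3)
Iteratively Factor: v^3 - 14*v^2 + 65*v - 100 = (v - 5)*(v^2 - 9*v + 20) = (v - 5)*(v - 4)*(v - 5)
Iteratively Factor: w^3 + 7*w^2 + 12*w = (w)*(w^2 + 7*w + 12) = w*(w + 3)*(w + 4)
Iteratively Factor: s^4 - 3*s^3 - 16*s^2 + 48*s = (s)*(s^3 - 3*s^2 - 16*s + 48) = s*(s + 4)*(s^2 - 7*s + 12) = s*(s - 4)*(s + 4)*(s - 3)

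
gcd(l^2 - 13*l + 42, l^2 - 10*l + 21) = l - 7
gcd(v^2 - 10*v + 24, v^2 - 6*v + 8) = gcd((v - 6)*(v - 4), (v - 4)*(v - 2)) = v - 4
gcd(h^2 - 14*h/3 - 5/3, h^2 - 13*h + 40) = h - 5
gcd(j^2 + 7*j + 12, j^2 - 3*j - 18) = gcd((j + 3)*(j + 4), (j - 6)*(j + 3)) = j + 3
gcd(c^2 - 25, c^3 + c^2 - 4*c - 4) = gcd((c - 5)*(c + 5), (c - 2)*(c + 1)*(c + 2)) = 1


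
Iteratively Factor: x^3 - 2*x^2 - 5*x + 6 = (x - 1)*(x^2 - x - 6) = (x - 3)*(x - 1)*(x + 2)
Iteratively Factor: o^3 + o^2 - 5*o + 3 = (o + 3)*(o^2 - 2*o + 1) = (o - 1)*(o + 3)*(o - 1)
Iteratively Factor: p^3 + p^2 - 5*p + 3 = (p - 1)*(p^2 + 2*p - 3) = (p - 1)^2*(p + 3)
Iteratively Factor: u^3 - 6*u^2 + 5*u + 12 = (u + 1)*(u^2 - 7*u + 12) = (u - 3)*(u + 1)*(u - 4)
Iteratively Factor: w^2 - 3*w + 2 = (w - 2)*(w - 1)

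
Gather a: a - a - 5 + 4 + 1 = 0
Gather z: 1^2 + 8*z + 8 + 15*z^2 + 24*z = 15*z^2 + 32*z + 9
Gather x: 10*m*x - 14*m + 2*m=10*m*x - 12*m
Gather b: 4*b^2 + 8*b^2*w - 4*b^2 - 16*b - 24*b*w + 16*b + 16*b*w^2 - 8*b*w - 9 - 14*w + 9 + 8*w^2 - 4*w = 8*b^2*w + b*(16*w^2 - 32*w) + 8*w^2 - 18*w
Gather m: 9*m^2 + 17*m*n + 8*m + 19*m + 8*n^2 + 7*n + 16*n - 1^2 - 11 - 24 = 9*m^2 + m*(17*n + 27) + 8*n^2 + 23*n - 36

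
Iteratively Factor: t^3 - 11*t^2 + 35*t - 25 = (t - 5)*(t^2 - 6*t + 5) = (t - 5)^2*(t - 1)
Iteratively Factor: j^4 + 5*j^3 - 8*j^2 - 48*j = (j - 3)*(j^3 + 8*j^2 + 16*j) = (j - 3)*(j + 4)*(j^2 + 4*j) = (j - 3)*(j + 4)^2*(j)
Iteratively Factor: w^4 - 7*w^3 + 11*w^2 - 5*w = (w - 5)*(w^3 - 2*w^2 + w) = (w - 5)*(w - 1)*(w^2 - w) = w*(w - 5)*(w - 1)*(w - 1)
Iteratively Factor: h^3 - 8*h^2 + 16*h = (h - 4)*(h^2 - 4*h) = h*(h - 4)*(h - 4)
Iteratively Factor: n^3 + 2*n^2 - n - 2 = (n + 2)*(n^2 - 1) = (n - 1)*(n + 2)*(n + 1)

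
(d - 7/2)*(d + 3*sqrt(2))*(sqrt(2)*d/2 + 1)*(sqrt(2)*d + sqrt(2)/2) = d^4 - 3*d^3 + 4*sqrt(2)*d^3 - 12*sqrt(2)*d^2 + 17*d^2/4 - 18*d - 7*sqrt(2)*d - 21/2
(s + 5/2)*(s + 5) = s^2 + 15*s/2 + 25/2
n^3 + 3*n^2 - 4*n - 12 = (n - 2)*(n + 2)*(n + 3)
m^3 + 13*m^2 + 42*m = m*(m + 6)*(m + 7)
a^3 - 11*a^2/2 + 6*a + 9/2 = (a - 3)^2*(a + 1/2)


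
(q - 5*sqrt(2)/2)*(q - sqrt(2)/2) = q^2 - 3*sqrt(2)*q + 5/2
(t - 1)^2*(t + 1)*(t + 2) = t^4 + t^3 - 3*t^2 - t + 2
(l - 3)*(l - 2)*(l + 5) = l^3 - 19*l + 30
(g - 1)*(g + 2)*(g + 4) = g^3 + 5*g^2 + 2*g - 8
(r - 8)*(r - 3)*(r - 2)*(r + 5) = r^4 - 8*r^3 - 19*r^2 + 182*r - 240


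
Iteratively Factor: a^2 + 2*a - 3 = (a - 1)*(a + 3)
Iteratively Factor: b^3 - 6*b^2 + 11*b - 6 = (b - 3)*(b^2 - 3*b + 2) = (b - 3)*(b - 2)*(b - 1)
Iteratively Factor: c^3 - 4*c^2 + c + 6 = (c - 2)*(c^2 - 2*c - 3) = (c - 2)*(c + 1)*(c - 3)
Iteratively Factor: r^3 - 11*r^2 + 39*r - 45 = (r - 3)*(r^2 - 8*r + 15) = (r - 5)*(r - 3)*(r - 3)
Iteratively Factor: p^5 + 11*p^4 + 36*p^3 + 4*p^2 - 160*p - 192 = (p + 4)*(p^4 + 7*p^3 + 8*p^2 - 28*p - 48) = (p + 4)^2*(p^3 + 3*p^2 - 4*p - 12) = (p + 2)*(p + 4)^2*(p^2 + p - 6) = (p - 2)*(p + 2)*(p + 4)^2*(p + 3)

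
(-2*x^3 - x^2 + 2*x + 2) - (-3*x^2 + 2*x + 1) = -2*x^3 + 2*x^2 + 1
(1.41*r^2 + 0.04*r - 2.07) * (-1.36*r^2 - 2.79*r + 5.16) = -1.9176*r^4 - 3.9883*r^3 + 9.9792*r^2 + 5.9817*r - 10.6812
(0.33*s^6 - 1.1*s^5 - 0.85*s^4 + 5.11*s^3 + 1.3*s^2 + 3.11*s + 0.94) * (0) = 0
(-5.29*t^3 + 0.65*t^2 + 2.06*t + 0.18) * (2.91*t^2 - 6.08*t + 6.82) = -15.3939*t^5 + 34.0547*t^4 - 34.0352*t^3 - 7.568*t^2 + 12.9548*t + 1.2276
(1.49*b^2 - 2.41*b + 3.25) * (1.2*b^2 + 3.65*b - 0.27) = 1.788*b^4 + 2.5465*b^3 - 5.2988*b^2 + 12.5132*b - 0.8775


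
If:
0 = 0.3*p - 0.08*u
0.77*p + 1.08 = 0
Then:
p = -1.40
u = -5.26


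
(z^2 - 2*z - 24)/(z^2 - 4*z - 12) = (z + 4)/(z + 2)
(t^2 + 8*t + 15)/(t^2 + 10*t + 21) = (t + 5)/(t + 7)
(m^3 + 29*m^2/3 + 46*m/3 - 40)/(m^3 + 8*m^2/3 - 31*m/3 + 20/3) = (m + 6)/(m - 1)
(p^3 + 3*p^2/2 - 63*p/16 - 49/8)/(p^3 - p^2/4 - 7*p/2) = (p + 7/4)/p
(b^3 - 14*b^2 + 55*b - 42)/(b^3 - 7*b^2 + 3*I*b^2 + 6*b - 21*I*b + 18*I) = (b - 7)/(b + 3*I)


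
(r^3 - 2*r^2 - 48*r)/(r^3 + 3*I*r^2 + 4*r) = (r^2 - 2*r - 48)/(r^2 + 3*I*r + 4)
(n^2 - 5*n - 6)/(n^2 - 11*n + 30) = (n + 1)/(n - 5)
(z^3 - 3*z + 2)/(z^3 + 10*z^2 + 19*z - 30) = (z^2 + z - 2)/(z^2 + 11*z + 30)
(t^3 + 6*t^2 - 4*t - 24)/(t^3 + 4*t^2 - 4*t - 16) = (t + 6)/(t + 4)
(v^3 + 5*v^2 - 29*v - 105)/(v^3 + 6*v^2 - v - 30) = (v^2 + 2*v - 35)/(v^2 + 3*v - 10)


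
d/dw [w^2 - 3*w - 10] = 2*w - 3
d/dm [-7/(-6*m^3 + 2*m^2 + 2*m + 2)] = 7*(-9*m^2 + 2*m + 1)/(2*(-3*m^3 + m^2 + m + 1)^2)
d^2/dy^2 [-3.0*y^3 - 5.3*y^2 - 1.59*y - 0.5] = -18.0*y - 10.6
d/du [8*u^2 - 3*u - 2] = 16*u - 3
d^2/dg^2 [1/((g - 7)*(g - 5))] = 2*((g - 7)^2 + (g - 7)*(g - 5) + (g - 5)^2)/((g - 7)^3*(g - 5)^3)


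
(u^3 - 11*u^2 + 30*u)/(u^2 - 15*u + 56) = u*(u^2 - 11*u + 30)/(u^2 - 15*u + 56)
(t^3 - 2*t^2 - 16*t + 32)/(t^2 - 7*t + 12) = (t^2 + 2*t - 8)/(t - 3)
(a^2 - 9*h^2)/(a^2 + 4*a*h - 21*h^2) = (a + 3*h)/(a + 7*h)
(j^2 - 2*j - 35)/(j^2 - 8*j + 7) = (j + 5)/(j - 1)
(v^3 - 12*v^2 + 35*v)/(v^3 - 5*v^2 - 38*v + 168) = v*(v - 5)/(v^2 + 2*v - 24)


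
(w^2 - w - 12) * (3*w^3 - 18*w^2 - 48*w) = 3*w^5 - 21*w^4 - 66*w^3 + 264*w^2 + 576*w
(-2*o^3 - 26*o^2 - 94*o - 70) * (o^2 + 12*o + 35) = -2*o^5 - 50*o^4 - 476*o^3 - 2108*o^2 - 4130*o - 2450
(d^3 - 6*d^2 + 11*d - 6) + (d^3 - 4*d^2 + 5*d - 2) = 2*d^3 - 10*d^2 + 16*d - 8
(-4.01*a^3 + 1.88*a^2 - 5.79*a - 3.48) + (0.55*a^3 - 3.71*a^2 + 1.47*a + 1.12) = -3.46*a^3 - 1.83*a^2 - 4.32*a - 2.36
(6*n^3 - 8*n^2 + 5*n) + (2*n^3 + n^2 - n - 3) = 8*n^3 - 7*n^2 + 4*n - 3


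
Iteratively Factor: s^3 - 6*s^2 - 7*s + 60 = (s - 4)*(s^2 - 2*s - 15) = (s - 4)*(s + 3)*(s - 5)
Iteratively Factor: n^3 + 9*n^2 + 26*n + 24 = (n + 4)*(n^2 + 5*n + 6) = (n + 3)*(n + 4)*(n + 2)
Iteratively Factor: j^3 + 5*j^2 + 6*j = (j)*(j^2 + 5*j + 6) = j*(j + 2)*(j + 3)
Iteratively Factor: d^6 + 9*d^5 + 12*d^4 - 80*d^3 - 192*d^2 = (d + 4)*(d^5 + 5*d^4 - 8*d^3 - 48*d^2) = (d - 3)*(d + 4)*(d^4 + 8*d^3 + 16*d^2) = d*(d - 3)*(d + 4)*(d^3 + 8*d^2 + 16*d) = d^2*(d - 3)*(d + 4)*(d^2 + 8*d + 16) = d^2*(d - 3)*(d + 4)^2*(d + 4)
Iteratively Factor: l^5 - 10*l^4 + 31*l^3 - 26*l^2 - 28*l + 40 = (l - 2)*(l^4 - 8*l^3 + 15*l^2 + 4*l - 20) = (l - 2)*(l + 1)*(l^3 - 9*l^2 + 24*l - 20) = (l - 5)*(l - 2)*(l + 1)*(l^2 - 4*l + 4) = (l - 5)*(l - 2)^2*(l + 1)*(l - 2)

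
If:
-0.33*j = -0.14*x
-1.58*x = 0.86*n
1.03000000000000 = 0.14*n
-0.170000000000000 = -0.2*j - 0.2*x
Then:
No Solution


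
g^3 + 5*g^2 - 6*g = g*(g - 1)*(g + 6)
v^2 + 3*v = v*(v + 3)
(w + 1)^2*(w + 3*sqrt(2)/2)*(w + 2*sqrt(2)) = w^4 + 2*w^3 + 7*sqrt(2)*w^3/2 + 7*w^2 + 7*sqrt(2)*w^2 + 7*sqrt(2)*w/2 + 12*w + 6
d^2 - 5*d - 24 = (d - 8)*(d + 3)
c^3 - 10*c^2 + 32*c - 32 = (c - 4)^2*(c - 2)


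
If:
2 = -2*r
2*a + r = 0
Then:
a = 1/2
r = -1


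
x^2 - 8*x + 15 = (x - 5)*(x - 3)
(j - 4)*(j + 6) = j^2 + 2*j - 24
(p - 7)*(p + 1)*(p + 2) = p^3 - 4*p^2 - 19*p - 14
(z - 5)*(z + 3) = z^2 - 2*z - 15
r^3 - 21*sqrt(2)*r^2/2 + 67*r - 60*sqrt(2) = (r - 5*sqrt(2))*(r - 4*sqrt(2))*(r - 3*sqrt(2)/2)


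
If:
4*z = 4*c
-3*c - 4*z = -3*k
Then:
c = z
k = 7*z/3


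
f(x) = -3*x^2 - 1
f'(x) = -6*x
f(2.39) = -18.14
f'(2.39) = -14.34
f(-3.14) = -30.58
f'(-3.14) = 18.84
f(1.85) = -11.27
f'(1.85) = -11.10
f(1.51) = -7.84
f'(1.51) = -9.06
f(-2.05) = -13.61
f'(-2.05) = 12.30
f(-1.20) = -5.32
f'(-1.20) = 7.20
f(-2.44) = -18.86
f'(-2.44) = 14.64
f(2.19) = -15.39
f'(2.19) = -13.14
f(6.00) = -109.00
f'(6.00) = -36.00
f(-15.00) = -676.00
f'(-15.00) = 90.00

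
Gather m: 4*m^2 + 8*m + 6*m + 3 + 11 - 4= 4*m^2 + 14*m + 10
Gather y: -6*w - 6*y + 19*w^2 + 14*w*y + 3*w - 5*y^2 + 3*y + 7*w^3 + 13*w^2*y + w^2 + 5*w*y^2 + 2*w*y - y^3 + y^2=7*w^3 + 20*w^2 - 3*w - y^3 + y^2*(5*w - 4) + y*(13*w^2 + 16*w - 3)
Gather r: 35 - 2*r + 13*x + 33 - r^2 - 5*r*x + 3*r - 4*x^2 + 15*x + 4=-r^2 + r*(1 - 5*x) - 4*x^2 + 28*x + 72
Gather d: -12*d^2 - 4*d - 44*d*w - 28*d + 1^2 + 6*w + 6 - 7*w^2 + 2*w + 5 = -12*d^2 + d*(-44*w - 32) - 7*w^2 + 8*w + 12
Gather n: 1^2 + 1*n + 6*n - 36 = 7*n - 35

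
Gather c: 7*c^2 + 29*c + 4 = 7*c^2 + 29*c + 4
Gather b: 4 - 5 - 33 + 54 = 20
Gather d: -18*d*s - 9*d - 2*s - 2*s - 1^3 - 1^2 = d*(-18*s - 9) - 4*s - 2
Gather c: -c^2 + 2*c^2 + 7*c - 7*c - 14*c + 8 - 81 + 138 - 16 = c^2 - 14*c + 49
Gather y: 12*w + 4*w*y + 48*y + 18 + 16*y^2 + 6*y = 12*w + 16*y^2 + y*(4*w + 54) + 18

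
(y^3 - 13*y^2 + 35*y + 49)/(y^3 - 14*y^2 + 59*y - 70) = (y^2 - 6*y - 7)/(y^2 - 7*y + 10)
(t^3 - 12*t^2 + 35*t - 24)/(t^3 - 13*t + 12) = (t - 8)/(t + 4)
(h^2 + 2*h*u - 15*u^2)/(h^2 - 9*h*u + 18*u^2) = (-h - 5*u)/(-h + 6*u)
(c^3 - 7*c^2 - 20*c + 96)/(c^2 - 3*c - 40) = (c^2 + c - 12)/(c + 5)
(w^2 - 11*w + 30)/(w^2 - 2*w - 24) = (w - 5)/(w + 4)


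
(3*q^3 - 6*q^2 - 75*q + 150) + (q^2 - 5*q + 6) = 3*q^3 - 5*q^2 - 80*q + 156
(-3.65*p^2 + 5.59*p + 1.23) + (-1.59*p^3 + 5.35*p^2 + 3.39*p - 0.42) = -1.59*p^3 + 1.7*p^2 + 8.98*p + 0.81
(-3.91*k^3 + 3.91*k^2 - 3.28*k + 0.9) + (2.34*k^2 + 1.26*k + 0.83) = -3.91*k^3 + 6.25*k^2 - 2.02*k + 1.73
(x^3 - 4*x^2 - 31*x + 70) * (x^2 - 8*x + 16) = x^5 - 12*x^4 + 17*x^3 + 254*x^2 - 1056*x + 1120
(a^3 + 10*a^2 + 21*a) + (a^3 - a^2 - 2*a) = 2*a^3 + 9*a^2 + 19*a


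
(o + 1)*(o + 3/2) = o^2 + 5*o/2 + 3/2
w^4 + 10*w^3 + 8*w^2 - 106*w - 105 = (w - 3)*(w + 1)*(w + 5)*(w + 7)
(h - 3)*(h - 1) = h^2 - 4*h + 3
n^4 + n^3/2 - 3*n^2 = n^2*(n - 3/2)*(n + 2)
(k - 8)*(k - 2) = k^2 - 10*k + 16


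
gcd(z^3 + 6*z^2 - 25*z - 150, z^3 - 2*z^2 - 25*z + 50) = z^2 - 25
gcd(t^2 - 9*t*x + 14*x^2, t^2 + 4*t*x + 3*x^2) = 1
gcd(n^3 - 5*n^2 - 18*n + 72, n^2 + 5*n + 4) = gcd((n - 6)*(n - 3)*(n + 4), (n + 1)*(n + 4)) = n + 4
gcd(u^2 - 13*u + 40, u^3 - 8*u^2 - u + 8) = u - 8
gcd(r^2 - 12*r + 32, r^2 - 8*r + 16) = r - 4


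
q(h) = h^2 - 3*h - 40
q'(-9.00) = -21.00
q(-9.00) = 68.00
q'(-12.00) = -27.00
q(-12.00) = 140.00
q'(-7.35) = -17.70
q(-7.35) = 36.07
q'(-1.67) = -6.34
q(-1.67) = -32.20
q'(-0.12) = -3.24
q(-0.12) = -39.63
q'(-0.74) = -4.48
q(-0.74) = -37.23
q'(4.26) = 5.52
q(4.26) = -34.63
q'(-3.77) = -10.54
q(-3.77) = -14.48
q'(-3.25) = -9.50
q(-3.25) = -19.69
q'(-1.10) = -5.20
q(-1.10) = -35.49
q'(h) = 2*h - 3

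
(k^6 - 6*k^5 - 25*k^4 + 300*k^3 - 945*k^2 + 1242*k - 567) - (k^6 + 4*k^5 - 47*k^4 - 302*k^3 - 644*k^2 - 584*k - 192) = -10*k^5 + 22*k^4 + 602*k^3 - 301*k^2 + 1826*k - 375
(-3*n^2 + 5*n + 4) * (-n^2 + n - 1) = 3*n^4 - 8*n^3 + 4*n^2 - n - 4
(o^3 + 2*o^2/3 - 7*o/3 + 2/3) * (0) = 0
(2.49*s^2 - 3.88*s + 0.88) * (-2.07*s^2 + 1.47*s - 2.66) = -5.1543*s^4 + 11.6919*s^3 - 14.1486*s^2 + 11.6144*s - 2.3408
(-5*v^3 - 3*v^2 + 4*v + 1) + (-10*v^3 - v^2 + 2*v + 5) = -15*v^3 - 4*v^2 + 6*v + 6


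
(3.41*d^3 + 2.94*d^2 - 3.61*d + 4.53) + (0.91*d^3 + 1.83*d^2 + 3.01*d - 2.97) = 4.32*d^3 + 4.77*d^2 - 0.6*d + 1.56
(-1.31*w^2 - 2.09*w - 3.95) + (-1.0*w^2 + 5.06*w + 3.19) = -2.31*w^2 + 2.97*w - 0.76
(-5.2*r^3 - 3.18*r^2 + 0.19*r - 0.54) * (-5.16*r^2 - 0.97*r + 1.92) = 26.832*r^5 + 21.4528*r^4 - 7.8798*r^3 - 3.5035*r^2 + 0.8886*r - 1.0368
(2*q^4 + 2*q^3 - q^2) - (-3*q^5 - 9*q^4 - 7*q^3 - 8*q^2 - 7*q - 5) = 3*q^5 + 11*q^4 + 9*q^3 + 7*q^2 + 7*q + 5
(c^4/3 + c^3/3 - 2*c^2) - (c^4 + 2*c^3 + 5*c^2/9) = -2*c^4/3 - 5*c^3/3 - 23*c^2/9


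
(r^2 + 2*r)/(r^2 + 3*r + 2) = r/(r + 1)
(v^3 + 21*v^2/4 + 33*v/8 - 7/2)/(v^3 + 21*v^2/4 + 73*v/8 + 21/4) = (2*v^2 + 7*v - 4)/(2*v^2 + 7*v + 6)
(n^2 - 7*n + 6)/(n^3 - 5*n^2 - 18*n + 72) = (n - 1)/(n^2 + n - 12)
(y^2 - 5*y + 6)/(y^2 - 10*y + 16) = (y - 3)/(y - 8)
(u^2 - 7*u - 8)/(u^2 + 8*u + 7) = (u - 8)/(u + 7)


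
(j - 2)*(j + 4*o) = j^2 + 4*j*o - 2*j - 8*o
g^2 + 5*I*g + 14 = (g - 2*I)*(g + 7*I)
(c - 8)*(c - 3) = c^2 - 11*c + 24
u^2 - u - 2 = (u - 2)*(u + 1)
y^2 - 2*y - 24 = (y - 6)*(y + 4)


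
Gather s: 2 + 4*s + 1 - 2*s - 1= 2*s + 2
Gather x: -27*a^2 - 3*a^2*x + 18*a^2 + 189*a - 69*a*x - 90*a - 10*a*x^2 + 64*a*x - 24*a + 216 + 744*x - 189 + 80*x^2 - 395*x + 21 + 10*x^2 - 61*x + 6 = -9*a^2 + 75*a + x^2*(90 - 10*a) + x*(-3*a^2 - 5*a + 288) + 54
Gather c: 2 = 2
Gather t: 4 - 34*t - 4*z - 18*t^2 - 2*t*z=-18*t^2 + t*(-2*z - 34) - 4*z + 4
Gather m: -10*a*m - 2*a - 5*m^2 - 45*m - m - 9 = -2*a - 5*m^2 + m*(-10*a - 46) - 9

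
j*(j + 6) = j^2 + 6*j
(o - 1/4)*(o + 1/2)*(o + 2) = o^3 + 9*o^2/4 + 3*o/8 - 1/4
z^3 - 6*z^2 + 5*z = z*(z - 5)*(z - 1)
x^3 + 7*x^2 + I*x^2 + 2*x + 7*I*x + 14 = (x + 7)*(x - I)*(x + 2*I)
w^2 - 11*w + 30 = (w - 6)*(w - 5)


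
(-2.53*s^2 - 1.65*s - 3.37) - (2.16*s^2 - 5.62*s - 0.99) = -4.69*s^2 + 3.97*s - 2.38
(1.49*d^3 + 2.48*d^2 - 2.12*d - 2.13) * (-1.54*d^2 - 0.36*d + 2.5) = -2.2946*d^5 - 4.3556*d^4 + 6.097*d^3 + 10.2434*d^2 - 4.5332*d - 5.325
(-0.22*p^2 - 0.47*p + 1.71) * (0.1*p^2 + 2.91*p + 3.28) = -0.022*p^4 - 0.6872*p^3 - 1.9183*p^2 + 3.4345*p + 5.6088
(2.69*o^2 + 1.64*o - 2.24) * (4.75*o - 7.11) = 12.7775*o^3 - 11.3359*o^2 - 22.3004*o + 15.9264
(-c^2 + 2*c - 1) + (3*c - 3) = -c^2 + 5*c - 4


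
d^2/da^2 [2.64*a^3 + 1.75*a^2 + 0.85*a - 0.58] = 15.84*a + 3.5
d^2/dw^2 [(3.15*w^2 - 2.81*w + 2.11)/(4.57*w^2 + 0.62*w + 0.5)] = (-135.223558*w^3 + 221.216334*w^2 + 74.395944*w - 4.703332)/(95.443993*w^6 + 38.845914*w^5 + 36.597474*w^4 + 8.738528*w^3 + 4.0041*w^2 + 0.465*w + 0.125)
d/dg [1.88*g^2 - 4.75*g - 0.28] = 3.76*g - 4.75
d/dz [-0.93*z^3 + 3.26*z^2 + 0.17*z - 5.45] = -2.79*z^2 + 6.52*z + 0.17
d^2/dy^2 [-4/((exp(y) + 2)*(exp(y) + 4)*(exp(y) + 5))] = (-36*exp(5*y) - 484*exp(4*y) - 2240*exp(3*y) - 3576*exp(2*y) + 1264*exp(y) + 6080)*exp(y)/(exp(9*y) + 33*exp(8*y) + 477*exp(7*y) + 3959*exp(6*y) + 20766*exp(5*y) + 71292*exp(4*y) + 159992*exp(3*y) + 226080*exp(2*y) + 182400*exp(y) + 64000)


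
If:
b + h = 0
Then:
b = -h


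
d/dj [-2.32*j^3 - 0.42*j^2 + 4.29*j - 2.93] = -6.96*j^2 - 0.84*j + 4.29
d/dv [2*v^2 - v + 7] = 4*v - 1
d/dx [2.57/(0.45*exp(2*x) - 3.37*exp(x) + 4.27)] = (8.6609 - 2.313*exp(x))*exp(x)/(0.45*exp(2*x) - 3.37*exp(x) + 4.27)^2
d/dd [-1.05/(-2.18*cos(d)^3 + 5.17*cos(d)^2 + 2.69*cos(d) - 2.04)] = (6.867*cos(d)^2 - 10.857*cos(d) - 2.8245)*sin(d)/(2.18*cos(d)^3 - 5.17*cos(d)^2 - 2.69*cos(d) + 2.04)^2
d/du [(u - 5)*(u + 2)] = 2*u - 3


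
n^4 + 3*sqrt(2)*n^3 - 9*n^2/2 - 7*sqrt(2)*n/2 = n*(n - sqrt(2))*(n + sqrt(2)/2)*(n + 7*sqrt(2)/2)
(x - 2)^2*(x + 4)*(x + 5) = x^4 + 5*x^3 - 12*x^2 - 44*x + 80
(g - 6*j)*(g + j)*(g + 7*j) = g^3 + 2*g^2*j - 41*g*j^2 - 42*j^3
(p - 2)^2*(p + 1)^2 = p^4 - 2*p^3 - 3*p^2 + 4*p + 4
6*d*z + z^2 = z*(6*d + z)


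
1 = 1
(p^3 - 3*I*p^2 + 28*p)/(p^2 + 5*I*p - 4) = p*(p - 7*I)/(p + I)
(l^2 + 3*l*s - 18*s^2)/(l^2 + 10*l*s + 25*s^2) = (l^2 + 3*l*s - 18*s^2)/(l^2 + 10*l*s + 25*s^2)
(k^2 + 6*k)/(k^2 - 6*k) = (k + 6)/(k - 6)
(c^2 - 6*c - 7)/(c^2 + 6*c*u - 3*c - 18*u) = (c^2 - 6*c - 7)/(c^2 + 6*c*u - 3*c - 18*u)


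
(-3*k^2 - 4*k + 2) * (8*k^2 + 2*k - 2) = -24*k^4 - 38*k^3 + 14*k^2 + 12*k - 4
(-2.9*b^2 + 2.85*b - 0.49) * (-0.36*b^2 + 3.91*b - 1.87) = 1.044*b^4 - 12.365*b^3 + 16.7429*b^2 - 7.2454*b + 0.9163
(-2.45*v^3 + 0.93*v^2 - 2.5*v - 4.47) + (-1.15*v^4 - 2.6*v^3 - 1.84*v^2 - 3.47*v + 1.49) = -1.15*v^4 - 5.05*v^3 - 0.91*v^2 - 5.97*v - 2.98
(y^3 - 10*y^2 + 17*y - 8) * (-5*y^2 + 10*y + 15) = -5*y^5 + 60*y^4 - 170*y^3 + 60*y^2 + 175*y - 120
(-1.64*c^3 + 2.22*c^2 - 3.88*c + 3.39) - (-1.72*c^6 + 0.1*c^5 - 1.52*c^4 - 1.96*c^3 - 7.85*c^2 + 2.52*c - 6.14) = 1.72*c^6 - 0.1*c^5 + 1.52*c^4 + 0.32*c^3 + 10.07*c^2 - 6.4*c + 9.53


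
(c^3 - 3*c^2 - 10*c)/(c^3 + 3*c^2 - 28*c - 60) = c/(c + 6)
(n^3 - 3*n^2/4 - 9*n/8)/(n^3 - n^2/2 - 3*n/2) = (n + 3/4)/(n + 1)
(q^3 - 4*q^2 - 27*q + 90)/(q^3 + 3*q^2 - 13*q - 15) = (q - 6)/(q + 1)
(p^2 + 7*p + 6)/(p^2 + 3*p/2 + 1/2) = 2*(p + 6)/(2*p + 1)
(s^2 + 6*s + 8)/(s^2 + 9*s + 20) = (s + 2)/(s + 5)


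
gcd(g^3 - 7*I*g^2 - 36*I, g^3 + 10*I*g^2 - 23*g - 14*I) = g + 2*I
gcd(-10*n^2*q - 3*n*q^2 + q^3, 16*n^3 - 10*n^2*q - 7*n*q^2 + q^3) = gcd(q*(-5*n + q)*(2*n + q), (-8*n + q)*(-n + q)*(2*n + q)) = 2*n + q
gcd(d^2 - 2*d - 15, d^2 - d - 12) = d + 3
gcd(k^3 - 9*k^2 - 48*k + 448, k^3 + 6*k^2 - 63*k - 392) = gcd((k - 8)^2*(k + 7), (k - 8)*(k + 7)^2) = k^2 - k - 56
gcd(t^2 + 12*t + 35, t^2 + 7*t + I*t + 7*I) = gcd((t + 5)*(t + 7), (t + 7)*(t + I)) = t + 7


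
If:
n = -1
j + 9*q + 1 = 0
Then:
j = -9*q - 1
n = -1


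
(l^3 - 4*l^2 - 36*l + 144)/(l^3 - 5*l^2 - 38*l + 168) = (l - 6)/(l - 7)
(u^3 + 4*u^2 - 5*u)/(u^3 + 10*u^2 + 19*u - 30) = u/(u + 6)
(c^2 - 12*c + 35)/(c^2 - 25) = (c - 7)/(c + 5)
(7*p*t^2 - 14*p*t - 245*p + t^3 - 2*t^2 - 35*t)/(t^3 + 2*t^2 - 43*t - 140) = (7*p + t)/(t + 4)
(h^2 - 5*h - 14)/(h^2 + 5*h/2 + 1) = 2*(h - 7)/(2*h + 1)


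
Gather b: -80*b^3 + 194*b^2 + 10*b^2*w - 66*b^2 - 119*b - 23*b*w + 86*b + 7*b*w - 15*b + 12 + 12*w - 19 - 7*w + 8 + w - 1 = -80*b^3 + b^2*(10*w + 128) + b*(-16*w - 48) + 6*w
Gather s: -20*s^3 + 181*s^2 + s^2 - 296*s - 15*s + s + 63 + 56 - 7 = -20*s^3 + 182*s^2 - 310*s + 112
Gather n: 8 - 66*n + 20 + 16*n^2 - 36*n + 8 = 16*n^2 - 102*n + 36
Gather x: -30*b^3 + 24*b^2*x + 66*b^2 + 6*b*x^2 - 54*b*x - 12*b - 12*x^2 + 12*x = -30*b^3 + 66*b^2 - 12*b + x^2*(6*b - 12) + x*(24*b^2 - 54*b + 12)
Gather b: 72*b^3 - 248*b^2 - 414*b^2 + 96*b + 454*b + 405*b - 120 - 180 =72*b^3 - 662*b^2 + 955*b - 300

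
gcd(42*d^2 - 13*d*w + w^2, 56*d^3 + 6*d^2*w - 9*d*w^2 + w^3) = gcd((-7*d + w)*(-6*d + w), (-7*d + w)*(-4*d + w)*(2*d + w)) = -7*d + w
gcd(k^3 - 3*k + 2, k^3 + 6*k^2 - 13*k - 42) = k + 2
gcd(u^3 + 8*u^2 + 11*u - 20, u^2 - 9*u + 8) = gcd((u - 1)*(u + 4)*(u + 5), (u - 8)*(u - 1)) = u - 1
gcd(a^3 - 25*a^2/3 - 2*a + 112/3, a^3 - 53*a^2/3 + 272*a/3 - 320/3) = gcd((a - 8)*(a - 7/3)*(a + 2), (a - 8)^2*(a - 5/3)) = a - 8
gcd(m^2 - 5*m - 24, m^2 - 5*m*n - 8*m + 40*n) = m - 8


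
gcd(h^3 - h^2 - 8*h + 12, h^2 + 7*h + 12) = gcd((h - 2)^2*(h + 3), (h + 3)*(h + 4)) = h + 3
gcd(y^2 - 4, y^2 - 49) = 1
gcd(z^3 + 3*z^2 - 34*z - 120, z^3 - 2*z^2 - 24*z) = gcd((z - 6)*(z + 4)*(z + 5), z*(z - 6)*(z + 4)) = z^2 - 2*z - 24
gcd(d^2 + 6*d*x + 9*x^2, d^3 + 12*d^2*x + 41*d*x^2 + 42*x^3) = d + 3*x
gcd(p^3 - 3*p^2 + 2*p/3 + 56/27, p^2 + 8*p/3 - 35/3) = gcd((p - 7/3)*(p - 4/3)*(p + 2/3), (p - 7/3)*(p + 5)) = p - 7/3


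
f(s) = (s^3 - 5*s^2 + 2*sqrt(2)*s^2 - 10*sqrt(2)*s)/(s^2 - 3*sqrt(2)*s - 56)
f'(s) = (-2*s + 3*sqrt(2))*(s^3 - 5*s^2 + 2*sqrt(2)*s^2 - 10*sqrt(2)*s)/(s^2 - 3*sqrt(2)*s - 56)^2 + (3*s^2 - 10*s + 4*sqrt(2)*s - 10*sqrt(2))/(s^2 - 3*sqrt(2)*s - 56) = (s^4 - 6*sqrt(2)*s^3 - 180*s^2 + 25*sqrt(2)*s^2 - 224*sqrt(2)*s + 560*s + 560*sqrt(2))/(s^4 - 6*sqrt(2)*s^3 - 94*s^2 + 336*sqrt(2)*s + 3136)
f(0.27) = 0.07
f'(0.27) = 0.26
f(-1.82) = -0.28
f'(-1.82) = -0.03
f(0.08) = 0.02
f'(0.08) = 0.26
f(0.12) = 0.03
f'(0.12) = 0.26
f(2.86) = 0.58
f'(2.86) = 0.05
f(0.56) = 0.15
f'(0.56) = 0.26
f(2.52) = 0.55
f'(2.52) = 0.11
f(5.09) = -0.07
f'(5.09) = -0.81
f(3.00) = 0.59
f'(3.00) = 0.02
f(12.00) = 33.58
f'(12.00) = -8.03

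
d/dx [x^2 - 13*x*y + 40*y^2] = 2*x - 13*y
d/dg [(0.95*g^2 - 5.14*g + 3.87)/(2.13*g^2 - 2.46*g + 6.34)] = (8.6112*g^2 - 4.4402*g - 23.0674)/(4.5369*g^4 - 10.4796*g^3 + 33.06*g^2 - 31.1928*g + 40.1956)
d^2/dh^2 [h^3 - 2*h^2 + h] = 6*h - 4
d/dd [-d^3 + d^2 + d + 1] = -3*d^2 + 2*d + 1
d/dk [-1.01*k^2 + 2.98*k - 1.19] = 2.98 - 2.02*k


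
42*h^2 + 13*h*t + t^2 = (6*h + t)*(7*h + t)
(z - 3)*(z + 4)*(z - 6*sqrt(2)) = z^3 - 6*sqrt(2)*z^2 + z^2 - 12*z - 6*sqrt(2)*z + 72*sqrt(2)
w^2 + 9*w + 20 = (w + 4)*(w + 5)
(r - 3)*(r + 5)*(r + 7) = r^3 + 9*r^2 - r - 105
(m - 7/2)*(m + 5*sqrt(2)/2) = m^2 - 7*m/2 + 5*sqrt(2)*m/2 - 35*sqrt(2)/4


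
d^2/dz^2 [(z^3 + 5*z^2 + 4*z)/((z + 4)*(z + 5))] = 40/(z^3 + 15*z^2 + 75*z + 125)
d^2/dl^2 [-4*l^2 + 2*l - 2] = -8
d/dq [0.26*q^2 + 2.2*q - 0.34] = 0.52*q + 2.2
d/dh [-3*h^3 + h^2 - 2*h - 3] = -9*h^2 + 2*h - 2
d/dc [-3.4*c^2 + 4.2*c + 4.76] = 4.2 - 6.8*c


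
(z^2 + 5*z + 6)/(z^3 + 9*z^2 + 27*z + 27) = (z + 2)/(z^2 + 6*z + 9)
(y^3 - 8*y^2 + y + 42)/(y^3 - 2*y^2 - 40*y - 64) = (y^2 - 10*y + 21)/(y^2 - 4*y - 32)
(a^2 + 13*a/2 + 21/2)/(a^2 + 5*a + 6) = (a + 7/2)/(a + 2)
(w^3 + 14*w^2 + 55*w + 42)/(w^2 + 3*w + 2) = (w^2 + 13*w + 42)/(w + 2)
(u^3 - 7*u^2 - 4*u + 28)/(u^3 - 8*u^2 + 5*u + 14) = (u + 2)/(u + 1)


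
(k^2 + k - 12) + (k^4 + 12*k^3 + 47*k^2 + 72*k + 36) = k^4 + 12*k^3 + 48*k^2 + 73*k + 24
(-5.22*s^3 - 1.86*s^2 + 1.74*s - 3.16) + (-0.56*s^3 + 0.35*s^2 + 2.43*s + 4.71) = -5.78*s^3 - 1.51*s^2 + 4.17*s + 1.55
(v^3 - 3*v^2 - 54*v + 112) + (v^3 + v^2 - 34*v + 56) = 2*v^3 - 2*v^2 - 88*v + 168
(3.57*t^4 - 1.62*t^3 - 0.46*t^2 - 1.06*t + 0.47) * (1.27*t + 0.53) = 4.5339*t^5 - 0.1653*t^4 - 1.4428*t^3 - 1.59*t^2 + 0.0350999999999999*t + 0.2491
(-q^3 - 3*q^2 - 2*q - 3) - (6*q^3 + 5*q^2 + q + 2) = -7*q^3 - 8*q^2 - 3*q - 5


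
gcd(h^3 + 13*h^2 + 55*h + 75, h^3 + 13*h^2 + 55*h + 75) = h^3 + 13*h^2 + 55*h + 75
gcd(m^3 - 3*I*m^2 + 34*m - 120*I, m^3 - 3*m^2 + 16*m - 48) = m - 4*I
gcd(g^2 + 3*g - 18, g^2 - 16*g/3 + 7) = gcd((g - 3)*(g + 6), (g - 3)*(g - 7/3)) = g - 3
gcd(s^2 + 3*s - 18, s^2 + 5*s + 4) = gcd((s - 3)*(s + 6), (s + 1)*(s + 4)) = 1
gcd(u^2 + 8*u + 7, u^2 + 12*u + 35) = u + 7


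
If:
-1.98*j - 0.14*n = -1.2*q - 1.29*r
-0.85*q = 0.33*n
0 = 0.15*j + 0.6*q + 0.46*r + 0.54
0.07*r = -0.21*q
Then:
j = -0.66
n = -1.46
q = 0.57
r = -1.70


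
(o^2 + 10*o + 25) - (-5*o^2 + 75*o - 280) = 6*o^2 - 65*o + 305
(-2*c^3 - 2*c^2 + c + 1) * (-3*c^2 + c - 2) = 6*c^5 + 4*c^4 - c^3 + 2*c^2 - c - 2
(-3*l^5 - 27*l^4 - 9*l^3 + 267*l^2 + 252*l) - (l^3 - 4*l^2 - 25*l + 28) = -3*l^5 - 27*l^4 - 10*l^3 + 271*l^2 + 277*l - 28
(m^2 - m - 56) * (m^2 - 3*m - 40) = m^4 - 4*m^3 - 93*m^2 + 208*m + 2240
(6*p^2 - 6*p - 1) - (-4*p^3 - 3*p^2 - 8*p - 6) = 4*p^3 + 9*p^2 + 2*p + 5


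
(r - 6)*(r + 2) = r^2 - 4*r - 12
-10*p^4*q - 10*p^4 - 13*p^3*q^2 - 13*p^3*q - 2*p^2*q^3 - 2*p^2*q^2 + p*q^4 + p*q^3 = (-5*p + q)*(p + q)*(2*p + q)*(p*q + p)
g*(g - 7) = g^2 - 7*g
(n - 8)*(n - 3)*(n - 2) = n^3 - 13*n^2 + 46*n - 48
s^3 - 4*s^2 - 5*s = s*(s - 5)*(s + 1)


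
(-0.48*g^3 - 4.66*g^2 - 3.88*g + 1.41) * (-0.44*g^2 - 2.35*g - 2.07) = 0.2112*g^5 + 3.1784*g^4 + 13.6518*g^3 + 18.1438*g^2 + 4.7181*g - 2.9187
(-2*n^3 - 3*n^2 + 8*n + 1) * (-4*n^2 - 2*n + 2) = 8*n^5 + 16*n^4 - 30*n^3 - 26*n^2 + 14*n + 2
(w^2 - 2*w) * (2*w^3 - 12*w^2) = 2*w^5 - 16*w^4 + 24*w^3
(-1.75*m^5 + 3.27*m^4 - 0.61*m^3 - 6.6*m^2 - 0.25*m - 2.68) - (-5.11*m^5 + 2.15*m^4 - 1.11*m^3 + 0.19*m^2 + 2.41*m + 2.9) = 3.36*m^5 + 1.12*m^4 + 0.5*m^3 - 6.79*m^2 - 2.66*m - 5.58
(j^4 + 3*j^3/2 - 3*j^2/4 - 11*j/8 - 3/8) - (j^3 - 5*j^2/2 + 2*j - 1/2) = j^4 + j^3/2 + 7*j^2/4 - 27*j/8 + 1/8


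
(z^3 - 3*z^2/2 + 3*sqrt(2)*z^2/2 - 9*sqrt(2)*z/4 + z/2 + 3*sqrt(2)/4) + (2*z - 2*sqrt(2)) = z^3 - 3*z^2/2 + 3*sqrt(2)*z^2/2 - 9*sqrt(2)*z/4 + 5*z/2 - 5*sqrt(2)/4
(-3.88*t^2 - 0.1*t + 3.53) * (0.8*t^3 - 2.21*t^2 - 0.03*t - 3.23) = -3.104*t^5 + 8.4948*t^4 + 3.1614*t^3 + 4.7341*t^2 + 0.2171*t - 11.4019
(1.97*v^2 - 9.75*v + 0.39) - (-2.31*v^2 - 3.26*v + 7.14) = 4.28*v^2 - 6.49*v - 6.75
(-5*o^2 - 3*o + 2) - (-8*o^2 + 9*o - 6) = 3*o^2 - 12*o + 8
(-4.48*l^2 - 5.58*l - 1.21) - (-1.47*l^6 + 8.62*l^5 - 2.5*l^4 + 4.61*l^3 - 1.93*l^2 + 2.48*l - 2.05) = 1.47*l^6 - 8.62*l^5 + 2.5*l^4 - 4.61*l^3 - 2.55*l^2 - 8.06*l + 0.84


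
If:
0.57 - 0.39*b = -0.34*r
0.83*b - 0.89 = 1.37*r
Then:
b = 1.90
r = 0.50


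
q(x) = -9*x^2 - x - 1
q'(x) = -18*x - 1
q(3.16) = -94.03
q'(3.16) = -57.88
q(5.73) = -302.23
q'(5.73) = -104.14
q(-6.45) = -368.97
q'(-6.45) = 115.10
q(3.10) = -90.59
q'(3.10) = -56.80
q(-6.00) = -319.00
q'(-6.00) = 107.00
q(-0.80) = -5.96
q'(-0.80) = 13.40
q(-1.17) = -12.15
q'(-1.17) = 20.06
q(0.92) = -9.54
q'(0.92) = -17.56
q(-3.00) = -79.00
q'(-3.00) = 53.00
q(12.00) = -1309.00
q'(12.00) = -217.00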